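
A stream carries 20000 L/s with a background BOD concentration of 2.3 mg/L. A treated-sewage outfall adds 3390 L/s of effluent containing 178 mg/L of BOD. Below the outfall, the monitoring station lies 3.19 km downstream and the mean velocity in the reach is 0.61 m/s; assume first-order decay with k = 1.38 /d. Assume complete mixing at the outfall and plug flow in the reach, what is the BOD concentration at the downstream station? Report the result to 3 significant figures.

Mass balance: C = (20000·2.300 + 3390·178.0) / 23390 = 649400/23390 = 27.76 mg/L.
Travel time t = 3.19·1000 / 0.61 = 5230 s = 1.453 h.
First-order decay: C = 27.76·exp(−k·t) = 27.76·0.9199 = 25.54 mg/L.

25.5 mg/L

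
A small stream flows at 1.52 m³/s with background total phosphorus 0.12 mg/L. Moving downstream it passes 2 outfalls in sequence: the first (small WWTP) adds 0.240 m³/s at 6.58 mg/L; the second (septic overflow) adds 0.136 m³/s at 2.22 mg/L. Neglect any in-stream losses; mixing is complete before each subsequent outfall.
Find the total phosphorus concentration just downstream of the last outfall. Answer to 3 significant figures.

Outfall 1: combined Q = 1.760 m³/s; C = (1.520·0.1200 + 0.2400·6.580)/1.760 = 1.001 mg/L.
Outfall 2: combined Q = 1.896 m³/s; C = (1.760·1.001 + 0.1360·2.220)/1.896 = 1.088 mg/L.

1.09 mg/L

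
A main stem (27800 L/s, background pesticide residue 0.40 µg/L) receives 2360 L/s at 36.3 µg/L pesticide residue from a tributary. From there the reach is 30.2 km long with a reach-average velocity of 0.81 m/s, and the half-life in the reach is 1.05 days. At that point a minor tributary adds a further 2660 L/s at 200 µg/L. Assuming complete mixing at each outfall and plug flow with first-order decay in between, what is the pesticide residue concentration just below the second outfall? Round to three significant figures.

Mixed concentration C = ΣQC/ΣQ = (27800·0.4000 + 2360·36.30) / 30160 = 96790/30160 = 3.209 µg/L; combined flow 30160 L/s.
Travel time t = 30.2·1000 / 0.81 = 37280 s = 10.36 h.
Half-life 1.05 d → k = ln 2 / 1.05 = 0.6601 d⁻¹.
Decay over the reach: 3.209·exp(−kt) = 3.209·0.7521 = 2.414 µg/L.
At the second outfall, C = (30160·2.414 + 2660·200.0) / (30160 + 2660) = 18.43 µg/L.

18.4 µg/L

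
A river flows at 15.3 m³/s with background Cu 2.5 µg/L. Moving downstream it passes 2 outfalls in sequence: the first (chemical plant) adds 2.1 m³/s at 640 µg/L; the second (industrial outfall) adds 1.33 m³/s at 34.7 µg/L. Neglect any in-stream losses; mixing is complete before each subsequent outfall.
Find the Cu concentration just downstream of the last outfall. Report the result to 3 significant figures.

76.3 µg/L

Below outfall 1: Q → 17.40 m³/s, C = (15.30·2.500 + 2.100·640.0)/17.40 = 79.44 µg/L.
Below outfall 2: Q → 18.73 m³/s, C = (17.40·79.44 + 1.330·34.70)/18.73 = 76.26 µg/L.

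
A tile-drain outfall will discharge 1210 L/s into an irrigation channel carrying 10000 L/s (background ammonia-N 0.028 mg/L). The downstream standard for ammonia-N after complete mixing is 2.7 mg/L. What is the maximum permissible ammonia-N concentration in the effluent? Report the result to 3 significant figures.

At the limit, (Qr·Cr + Qe·Cₑ)/(Qr + Qe) = 2.7:
Cₑ = (11210·2.7 − 10000·0.02800) / 1210 = 24.78 mg/L.

24.8 mg/L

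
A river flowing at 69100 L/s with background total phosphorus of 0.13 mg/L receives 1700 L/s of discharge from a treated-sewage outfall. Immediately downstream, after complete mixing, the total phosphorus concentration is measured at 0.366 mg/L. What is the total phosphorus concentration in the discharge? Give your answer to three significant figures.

9.96 mg/L

Mass balance: 69100·0.1300 + 1700·Cₑ = 70800·0.3660
→ Cₑ = (70800·0.3660 − 69100·0.1300) / 1700 = 9.959 mg/L.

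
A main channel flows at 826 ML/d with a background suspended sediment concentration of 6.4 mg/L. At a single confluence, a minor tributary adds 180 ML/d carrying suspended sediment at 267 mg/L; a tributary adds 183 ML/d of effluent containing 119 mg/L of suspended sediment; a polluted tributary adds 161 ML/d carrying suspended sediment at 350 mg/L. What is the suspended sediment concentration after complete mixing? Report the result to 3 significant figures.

Mass balance: C = (826.0·6.400 + 180.0·267.0 + 183.0·119.0 + 161.0·350.0) / 1350 = 131500/1350 = 97.39 mg/L.

97.4 mg/L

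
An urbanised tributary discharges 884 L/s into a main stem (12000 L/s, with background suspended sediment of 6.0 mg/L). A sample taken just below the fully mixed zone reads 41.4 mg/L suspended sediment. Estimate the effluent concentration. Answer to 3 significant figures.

522 mg/L

Mass balance: 12000·6.000 + 884.0·Cₑ = 12880·41.40
→ Cₑ = (12880·41.40 − 12000·6.000) / 884.0 = 521.9 mg/L.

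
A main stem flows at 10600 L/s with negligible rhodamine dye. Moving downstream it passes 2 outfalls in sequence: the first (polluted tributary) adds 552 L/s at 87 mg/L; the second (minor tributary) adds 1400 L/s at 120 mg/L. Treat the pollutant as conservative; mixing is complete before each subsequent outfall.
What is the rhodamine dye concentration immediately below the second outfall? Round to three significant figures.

17.2 mg/L

Below outfall 1: Q → 11150 L/s, C = (10600·0 + 552.0·87.00)/11150 = 4.306 mg/L.
Below outfall 2: Q → 12550 L/s, C = (11150·4.306 + 1400·120.0)/12550 = 17.21 mg/L.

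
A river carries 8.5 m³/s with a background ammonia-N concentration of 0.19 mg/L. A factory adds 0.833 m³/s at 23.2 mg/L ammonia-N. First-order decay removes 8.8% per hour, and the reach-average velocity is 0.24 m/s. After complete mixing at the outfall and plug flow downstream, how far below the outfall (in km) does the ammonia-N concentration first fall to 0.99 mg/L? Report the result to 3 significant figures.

7.67 km

Mixed concentration C = ΣQC/ΣQ = (8.500·0.1900 + 0.8330·23.20) / 9.333 = 20.94/9.333 = 2.244 mg/L.
8.8%/h lost → k = −ln(1 − 0.088) = 0.09212 h⁻¹.
Set 2.244·exp(−k·t) = 0.99 → t = ln(2.244/0.99)/k = 31980 s = 8.882 h.
Distance = v·t = 0.24·31980 = 7674 m = 7.674 km.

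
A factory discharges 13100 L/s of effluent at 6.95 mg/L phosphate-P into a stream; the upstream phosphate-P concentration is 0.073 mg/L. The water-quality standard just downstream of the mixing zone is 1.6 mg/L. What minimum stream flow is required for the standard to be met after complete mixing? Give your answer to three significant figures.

Set C_mix = 1.6: (Q·0.07300 + 13100·6.950) / (Q + 13100) = 1.6
→ Q = 13100·(6.950 − 1.6)/(1.6 − 0.07300) = 45900 L/s.

45900 L/s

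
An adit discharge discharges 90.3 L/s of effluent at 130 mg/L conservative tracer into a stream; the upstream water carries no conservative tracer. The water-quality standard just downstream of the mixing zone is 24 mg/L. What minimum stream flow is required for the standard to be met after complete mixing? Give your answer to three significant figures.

399 L/s

Set C_mix = 24: (Q·0 + 90.30·130.0) / (Q + 90.30) = 24
→ Q = 90.30·(130.0 − 24)/(24 − 0) = 398.8 L/s.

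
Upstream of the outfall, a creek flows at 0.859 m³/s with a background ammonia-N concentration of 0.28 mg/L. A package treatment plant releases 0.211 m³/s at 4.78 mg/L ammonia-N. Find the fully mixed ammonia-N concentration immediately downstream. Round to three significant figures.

Mixed concentration C = ΣQC/ΣQ = (0.8590·0.2800 + 0.2110·4.780) / 1.070 = 1.249/1.070 = 1.167 mg/L.

1.17 mg/L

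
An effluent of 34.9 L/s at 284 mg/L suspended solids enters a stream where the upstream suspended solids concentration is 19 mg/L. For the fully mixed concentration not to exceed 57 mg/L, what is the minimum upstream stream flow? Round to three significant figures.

Set C_mix = 57: (Q·19.00 + 34.90·284.0) / (Q + 34.90) = 57
→ Q = 34.90·(284.0 − 57)/(57 − 19.00) = 208.5 L/s.

208 L/s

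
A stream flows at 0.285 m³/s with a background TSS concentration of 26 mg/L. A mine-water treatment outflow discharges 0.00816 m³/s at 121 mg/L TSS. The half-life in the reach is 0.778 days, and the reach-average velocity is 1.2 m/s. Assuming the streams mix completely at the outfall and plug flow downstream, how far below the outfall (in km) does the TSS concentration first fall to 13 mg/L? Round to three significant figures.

91.9 km

Mass balance: C = (0.2850·26.00 + 0.008160·121.0) / 0.2932 = 8.397/0.2932 = 28.64 mg/L.
Half-life 0.778 d → k = ln 2 / 0.778 = 0.8909 d⁻¹.
Set 28.64·exp(−k·t) = 13 → t = ln(28.64/13)/k = 76610 s = 21.28 h.
Distance = v·t = 1.2·76610 = 91930 m = 91.93 km.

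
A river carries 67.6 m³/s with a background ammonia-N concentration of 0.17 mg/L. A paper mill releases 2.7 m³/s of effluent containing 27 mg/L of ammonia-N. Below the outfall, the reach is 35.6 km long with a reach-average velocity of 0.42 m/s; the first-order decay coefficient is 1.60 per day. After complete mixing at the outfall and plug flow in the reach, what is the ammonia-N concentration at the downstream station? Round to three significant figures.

Mass balance: C = (67.60·0.1700 + 2.700·27.00) / 70.30 = 84.39/70.30 = 1.200 mg/L.
Travel time t = 35.6·1000 / 0.42 = 84760 s = 23.54 h.
Applying C = C₀e^(−kt): 1.200 × 0.2081 = 0.2498 mg/L.

0.250 mg/L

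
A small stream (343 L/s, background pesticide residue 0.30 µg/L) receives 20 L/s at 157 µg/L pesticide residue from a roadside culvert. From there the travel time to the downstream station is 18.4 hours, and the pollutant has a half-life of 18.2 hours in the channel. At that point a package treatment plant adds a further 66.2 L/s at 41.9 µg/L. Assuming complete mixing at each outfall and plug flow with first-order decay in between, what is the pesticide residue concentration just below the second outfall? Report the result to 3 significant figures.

Mixed concentration C = ΣQC/ΣQ = (343.0·0.3000 + 20.00·157.0) / 363.0 = 3243/363.0 = 8.934 µg/L; combined flow 363.0 L/s.
Half-life 18.2 h → k = ln 2 / 18.2 = 0.03809 h⁻¹ = 0.9140 d⁻¹.
After decay, C = 8.934 × e^(−kt) = 8.934 × 0.4962 = 4.433 µg/L.
At the second outfall, C = (363.0·4.433 + 66.20·41.90) / (363.0 + 66.20) = 10.21 µg/L.

10.2 µg/L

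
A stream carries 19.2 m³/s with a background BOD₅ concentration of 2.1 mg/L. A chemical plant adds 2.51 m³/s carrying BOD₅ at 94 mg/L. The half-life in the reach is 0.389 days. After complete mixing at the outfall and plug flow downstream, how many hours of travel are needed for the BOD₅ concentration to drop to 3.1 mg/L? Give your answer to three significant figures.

Mixed concentration C = ΣQC/ΣQ = (19.20·2.100 + 2.510·94.00) / 21.71 = 276.3/21.71 = 12.73 mg/L.
Half-life 0.389 d → k = ln 2 / 0.389 = 1.782 d⁻¹.
12.73·exp(−k·t) = 3.1 → t = ln(12.73/3.1)/k = 68470 s = 19.02 h.

19.0 h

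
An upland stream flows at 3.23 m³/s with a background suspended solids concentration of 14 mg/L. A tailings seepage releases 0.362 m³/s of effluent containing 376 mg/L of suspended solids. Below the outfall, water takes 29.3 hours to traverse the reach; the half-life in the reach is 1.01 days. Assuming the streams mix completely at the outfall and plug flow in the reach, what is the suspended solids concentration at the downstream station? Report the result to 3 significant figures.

21.8 mg/L

After mixing, C = (3.230·14.00 + 0.3620·376.0) / 3.592 = 181.3/3.592 = 50.48 mg/L.
Half-life 1.01 d → k = ln 2 / 1.01 = 0.6863 d⁻¹.
First-order decay: C = 50.48·exp(−k·t) = 50.48·0.4326 = 21.84 mg/L.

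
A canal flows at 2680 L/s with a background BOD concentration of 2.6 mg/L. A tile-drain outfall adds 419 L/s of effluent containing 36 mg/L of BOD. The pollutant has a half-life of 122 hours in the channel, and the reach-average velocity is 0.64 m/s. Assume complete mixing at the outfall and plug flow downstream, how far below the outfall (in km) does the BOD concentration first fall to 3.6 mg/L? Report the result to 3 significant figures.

276 km

Mixed concentration C = ΣQC/ΣQ = (2680·2.600 + 419.0·36.00) / 3099 = 22050/3099 = 7.116 mg/L.
Half-life 122 h → k = ln 2 / 122 = 0.005682 h⁻¹ = 0.1364 d⁻¹.
Set 7.116·exp(−k·t) = 3.6 → t = ln(7.116/3.6)/k = 431800 s = 119.9 h.
Distance = v·t = 0.64·431800 = 276300 m = 276.3 km.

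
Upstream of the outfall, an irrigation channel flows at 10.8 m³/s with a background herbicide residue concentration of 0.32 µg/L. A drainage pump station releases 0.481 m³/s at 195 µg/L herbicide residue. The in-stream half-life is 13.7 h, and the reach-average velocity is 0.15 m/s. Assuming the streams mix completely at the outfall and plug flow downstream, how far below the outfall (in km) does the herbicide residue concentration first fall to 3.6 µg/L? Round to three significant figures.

9.32 km

Flow-weighted average: C = (10.80·0.3200 + 0.4810·195.0) / 11.28 = 97.25/11.28 = 8.621 µg/L.
Half-life 13.7 h → k = ln 2 / 13.7 = 0.05059 h⁻¹ = 1.214 d⁻¹.
Set 8.621·exp(−k·t) = 3.6 → t = ln(8.621/3.6)/k = 62130 s = 17.26 h.
Distance = v·t = 0.15·62130 = 9320 m = 9.320 km.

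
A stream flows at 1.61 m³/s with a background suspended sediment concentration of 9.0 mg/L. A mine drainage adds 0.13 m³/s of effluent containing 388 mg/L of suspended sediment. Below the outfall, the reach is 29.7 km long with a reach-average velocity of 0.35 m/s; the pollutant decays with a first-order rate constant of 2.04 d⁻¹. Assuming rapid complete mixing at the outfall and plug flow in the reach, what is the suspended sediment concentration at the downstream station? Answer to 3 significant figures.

5.03 mg/L

After mixing, C = (1.610·9.000 + 0.1300·388.0) / 1.740 = 64.93/1.740 = 37.32 mg/L.
Travel time t = 29.7·1000 / 0.35 = 84860 s = 23.57 h.
Applying C = C₀e^(−kt): 37.32 × 0.1349 = 5.032 mg/L.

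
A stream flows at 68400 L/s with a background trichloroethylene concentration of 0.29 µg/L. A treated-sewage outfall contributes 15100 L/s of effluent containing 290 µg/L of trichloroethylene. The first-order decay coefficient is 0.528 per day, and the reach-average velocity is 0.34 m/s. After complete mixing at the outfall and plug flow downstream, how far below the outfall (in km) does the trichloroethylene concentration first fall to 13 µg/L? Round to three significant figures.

Mixed concentration C = ΣQC/ΣQ = (68400·0.2900 + 15100·290.0) / 83500 = 4399000/83500 = 52.68 µg/L.
Set 52.68·exp(−k·t) = 13 → t = ln(52.68/13)/k = 229000 s = 63.60 h.
Distance = v·t = 0.34·229000 = 77850 m = 77.85 km.

77.9 km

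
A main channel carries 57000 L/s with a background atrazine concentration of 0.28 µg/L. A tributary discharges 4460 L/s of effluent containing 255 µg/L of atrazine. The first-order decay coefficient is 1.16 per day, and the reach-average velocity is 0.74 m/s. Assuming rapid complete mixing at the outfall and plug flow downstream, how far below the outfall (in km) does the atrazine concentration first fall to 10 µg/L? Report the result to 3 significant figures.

Mixed concentration C = ΣQC/ΣQ = (57000·0.2800 + 4460·255.0) / 61460 = 1153000/61460 = 18.76 µg/L.
Set 18.76·exp(−k·t) = 10 → t = ln(18.76/10)/k = 46880 s = 13.02 h.
Distance = v·t = 0.74·46880 = 34690 m = 34.69 km.

34.7 km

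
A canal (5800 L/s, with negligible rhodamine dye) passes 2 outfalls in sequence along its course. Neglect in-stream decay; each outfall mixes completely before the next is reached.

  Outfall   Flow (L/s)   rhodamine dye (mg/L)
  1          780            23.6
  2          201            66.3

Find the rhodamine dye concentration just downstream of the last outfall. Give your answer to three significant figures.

Outfall 1: combined Q = 6580 L/s; C = (5800·0 + 780.0·23.60)/6580 = 2.798 mg/L.
Outfall 2: combined Q = 6781 L/s; C = (6580·2.798 + 201.0·66.30)/6781 = 4.680 mg/L.

4.68 mg/L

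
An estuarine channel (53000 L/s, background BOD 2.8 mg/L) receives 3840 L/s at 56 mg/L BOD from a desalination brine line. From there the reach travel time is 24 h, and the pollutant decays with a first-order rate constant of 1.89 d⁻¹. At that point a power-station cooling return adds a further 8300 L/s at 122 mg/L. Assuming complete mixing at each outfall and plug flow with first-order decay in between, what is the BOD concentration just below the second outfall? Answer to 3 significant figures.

Conservation of mass: C = (53000·2.800 + 3840·56.00) / 56840 = 363400/56840 = 6.394 mg/L; combined flow 56840 L/s.
Decay over the reach: 6.394·exp(−kt) = 6.394·0.1511 = 0.9660 mg/L.
At the second outfall, C = (56840·0.9660 + 8300·122.0) / (56840 + 8300) = 16.39 mg/L.

16.4 mg/L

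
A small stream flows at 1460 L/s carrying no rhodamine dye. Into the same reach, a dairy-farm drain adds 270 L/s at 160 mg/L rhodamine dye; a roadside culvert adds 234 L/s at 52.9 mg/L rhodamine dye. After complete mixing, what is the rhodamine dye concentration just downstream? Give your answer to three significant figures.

28.3 mg/L

Flow-weighted average: C = (1460·0 + 270.0·160.0 + 234.0·52.90) / 1964 = 55580/1964 = 28.30 mg/L.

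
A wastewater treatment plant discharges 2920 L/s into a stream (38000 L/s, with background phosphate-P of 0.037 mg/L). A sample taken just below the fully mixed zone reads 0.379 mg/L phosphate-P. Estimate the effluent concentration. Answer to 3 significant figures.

4.83 mg/L

Mass balance: 38000·0.03700 + 2920·Cₑ = 40920·0.3790
→ Cₑ = (40920·0.3790 − 38000·0.03700) / 2920 = 4.830 mg/L.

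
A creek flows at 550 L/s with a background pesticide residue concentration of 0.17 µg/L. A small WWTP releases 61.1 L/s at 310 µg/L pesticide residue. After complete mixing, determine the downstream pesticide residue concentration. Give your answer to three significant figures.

31.1 µg/L

After mixing, C = (550.0·0.1700 + 61.10·310.0) / 611.1 = 19030/611.1 = 31.15 µg/L.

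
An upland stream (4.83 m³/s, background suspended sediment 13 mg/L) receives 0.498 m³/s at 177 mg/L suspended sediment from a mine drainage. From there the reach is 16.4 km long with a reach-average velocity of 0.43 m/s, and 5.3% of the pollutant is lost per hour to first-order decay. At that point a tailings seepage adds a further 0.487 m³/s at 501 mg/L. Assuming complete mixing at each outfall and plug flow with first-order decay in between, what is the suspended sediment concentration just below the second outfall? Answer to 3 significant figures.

Mass balance: C = (4.830·13.00 + 0.4980·177.0) / 5.328 = 150.9/5.328 = 28.33 mg/L; combined flow 5.328 m³/s.
Travel time t = 16.4·1000 / 0.43 = 38140 s = 10.59 h.
5.3%/h lost → k = −ln(1 − 0.053) = 0.05446 h⁻¹.
First-order decay: C = 28.33·exp(−k·t) = 28.33·0.5616 = 15.91 mg/L.
At the second outfall, C = (5.328·15.91 + 0.4870·501.0) / (5.328 + 0.4870) = 56.54 mg/L.

56.5 mg/L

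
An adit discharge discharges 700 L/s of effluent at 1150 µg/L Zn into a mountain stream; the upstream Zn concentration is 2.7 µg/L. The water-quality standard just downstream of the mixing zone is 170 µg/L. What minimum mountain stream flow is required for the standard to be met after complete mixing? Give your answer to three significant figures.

Set C_mix = 170: (Q·2.700 + 700.0·1150) / (Q + 700.0) = 170
→ Q = 700.0·(1150 − 170)/(170 − 2.700) = 4100 L/s.

4100 L/s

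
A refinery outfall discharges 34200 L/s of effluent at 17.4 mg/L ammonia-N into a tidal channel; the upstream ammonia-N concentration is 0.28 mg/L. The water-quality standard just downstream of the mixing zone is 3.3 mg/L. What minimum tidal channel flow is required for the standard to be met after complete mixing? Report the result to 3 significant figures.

Set C_mix = 3.3: (Q·0.2800 + 34200·17.40) / (Q + 34200) = 3.3
→ Q = 34200·(17.40 − 3.3)/(3.3 − 0.2800) = 159700 L/s.

160000 L/s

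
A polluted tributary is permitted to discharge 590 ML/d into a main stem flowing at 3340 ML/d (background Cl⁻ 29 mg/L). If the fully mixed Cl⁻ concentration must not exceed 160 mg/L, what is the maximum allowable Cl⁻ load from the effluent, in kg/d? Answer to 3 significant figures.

532000 kg/d

Mass balance at the limit: 3340·29.00 + 590.0·Cₑ = 3930·160 → Cₑ = 901.6 mg/L.
590.0 ML/d = 6.829 m³/s. Load = 6.829 m³/s × 901.6 g/m³ × 86 400 s/d = 531900 kg/d.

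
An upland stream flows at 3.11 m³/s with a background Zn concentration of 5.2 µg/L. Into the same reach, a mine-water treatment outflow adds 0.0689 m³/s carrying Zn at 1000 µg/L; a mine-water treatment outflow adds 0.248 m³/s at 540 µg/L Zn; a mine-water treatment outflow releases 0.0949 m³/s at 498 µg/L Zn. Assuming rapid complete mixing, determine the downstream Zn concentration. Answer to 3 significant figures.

75.6 µg/L

Flow-weighted average: C = (3.110·5.200 + 0.06890·1000 + 0.2480·540.0 + 0.09490·498.0) / 3.522 = 266.3/3.522 = 75.60 µg/L.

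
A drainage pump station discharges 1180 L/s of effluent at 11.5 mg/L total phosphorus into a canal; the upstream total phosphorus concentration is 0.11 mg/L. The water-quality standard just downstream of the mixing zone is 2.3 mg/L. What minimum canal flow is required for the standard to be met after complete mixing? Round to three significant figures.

Set C_mix = 2.3: (Q·0.1100 + 1180·11.50) / (Q + 1180) = 2.3
→ Q = 1180·(11.50 − 2.3)/(2.3 − 0.1100) = 4957 L/s.

4960 L/s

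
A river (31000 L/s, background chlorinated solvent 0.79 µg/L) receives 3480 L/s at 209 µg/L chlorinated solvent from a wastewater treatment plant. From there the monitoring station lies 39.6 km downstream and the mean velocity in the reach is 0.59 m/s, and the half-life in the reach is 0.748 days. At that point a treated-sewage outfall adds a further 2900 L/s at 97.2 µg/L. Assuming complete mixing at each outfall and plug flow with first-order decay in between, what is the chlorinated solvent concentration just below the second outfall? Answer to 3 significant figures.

17.3 µg/L

Flow-weighted average: C = (31000·0.7900 + 3480·209.0) / 34480 = 751800/34480 = 21.80 µg/L; combined flow 34480 L/s.
Travel time t = 39.6·1000 / 0.59 = 67120 s = 18.64 h.
Half-life 0.748 d → k = ln 2 / 0.748 = 0.9267 d⁻¹.
Applying C = C₀e^(−kt): 21.80 × 0.4868 = 10.61 µg/L.
At the second outfall, C = (34480·10.61 + 2900·97.20) / (34480 + 2900) = 17.33 µg/L.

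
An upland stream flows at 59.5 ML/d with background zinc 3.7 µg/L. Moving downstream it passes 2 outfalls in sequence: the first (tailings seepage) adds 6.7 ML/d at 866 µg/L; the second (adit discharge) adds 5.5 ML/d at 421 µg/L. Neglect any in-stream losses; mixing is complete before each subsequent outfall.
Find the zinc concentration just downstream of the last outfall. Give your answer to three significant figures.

116 µg/L

Outfall 1: combined Q = 66.20 ML/d; C = (59.50·3.700 + 6.700·866.0)/66.20 = 90.97 µg/L.
Outfall 2: combined Q = 71.70 ML/d; C = (66.20·90.97 + 5.500·421.0)/71.70 = 116.3 µg/L.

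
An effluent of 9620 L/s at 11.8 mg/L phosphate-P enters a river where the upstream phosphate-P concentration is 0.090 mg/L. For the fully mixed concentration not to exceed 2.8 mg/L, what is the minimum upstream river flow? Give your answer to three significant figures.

31900 L/s

Set C_mix = 2.8: (Q·0.09000 + 9620·11.80) / (Q + 9620) = 2.8
→ Q = 9620·(11.80 − 2.8)/(2.8 − 0.09000) = 31950 L/s.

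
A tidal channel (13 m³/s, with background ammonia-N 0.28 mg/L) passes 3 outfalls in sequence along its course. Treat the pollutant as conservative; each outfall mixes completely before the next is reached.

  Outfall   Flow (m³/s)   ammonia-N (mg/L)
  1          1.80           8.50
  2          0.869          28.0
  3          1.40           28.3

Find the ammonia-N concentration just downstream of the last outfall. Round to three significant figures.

Below outfall 1: Q → 14.80 m³/s, C = (13.00·0.2800 + 1.800·8.500)/14.80 = 1.280 mg/L.
Below outfall 2: Q → 15.67 m³/s, C = (14.80·1.280 + 0.8690·28.00)/15.67 = 2.762 mg/L.
Below outfall 3: Q → 17.07 m³/s, C = (15.67·2.762 + 1.400·28.30)/17.07 = 4.856 mg/L.

4.86 mg/L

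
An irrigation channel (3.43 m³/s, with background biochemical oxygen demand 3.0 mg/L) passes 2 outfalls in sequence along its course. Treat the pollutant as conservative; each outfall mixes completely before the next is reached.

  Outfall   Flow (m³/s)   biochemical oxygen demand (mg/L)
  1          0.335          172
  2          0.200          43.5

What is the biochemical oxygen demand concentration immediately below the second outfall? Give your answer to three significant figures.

After outfall 1: Q = 3.430 + 0.3350 = 3.765 m³/s; C = (3.430·3.000 + 0.3350·172.0)/3.765 = 18.04 mg/L.
After outfall 2: Q = 3.765 + 0.2000 = 3.965 m³/s; C = (3.765·18.04 + 0.2000·43.50)/3.965 = 19.32 mg/L.

19.3 mg/L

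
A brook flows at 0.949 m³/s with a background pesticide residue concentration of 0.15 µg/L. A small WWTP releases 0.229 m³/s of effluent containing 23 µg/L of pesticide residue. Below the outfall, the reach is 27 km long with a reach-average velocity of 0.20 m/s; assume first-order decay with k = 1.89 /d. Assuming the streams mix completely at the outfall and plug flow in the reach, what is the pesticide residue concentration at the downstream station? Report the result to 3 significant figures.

After mixing, C = (0.9490·0.1500 + 0.2290·23.00) / 1.178 = 5.409/1.178 = 4.592 µg/L.
Travel time t = 27·1000 / 0.20 = 135000 s = 37.50 h.
First-order decay: C = 4.592·exp(−k·t) = 4.592·0.05218 = 0.2396 µg/L.

0.240 µg/L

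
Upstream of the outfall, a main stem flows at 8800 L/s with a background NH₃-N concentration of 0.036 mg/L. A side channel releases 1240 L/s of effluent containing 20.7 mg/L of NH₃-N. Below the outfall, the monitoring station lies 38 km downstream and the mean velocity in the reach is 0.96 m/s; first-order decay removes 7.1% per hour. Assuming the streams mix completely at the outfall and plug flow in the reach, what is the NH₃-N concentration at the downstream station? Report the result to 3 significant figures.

1.15 mg/L

Conservation of mass: C = (8800·0.03600 + 1240·20.70) / 10040 = 25980/10040 = 2.588 mg/L.
Travel time t = 38·1000 / 0.96 = 39580 s = 11.00 h.
7.1%/h lost → k = −ln(1 − 0.071) = 0.07365 h⁻¹.
Applying C = C₀e^(−kt): 2.588 × 0.4450 = 1.152 mg/L.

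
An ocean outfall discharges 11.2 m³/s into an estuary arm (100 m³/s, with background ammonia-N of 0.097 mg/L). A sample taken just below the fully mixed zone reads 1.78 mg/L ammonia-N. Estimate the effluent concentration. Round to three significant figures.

Mass balance: 100.0·0.09700 + 11.20·Cₑ = 111.2·1.780
→ Cₑ = (111.2·1.780 − 100.0·0.09700) / 11.20 = 16.81 mg/L.

16.8 mg/L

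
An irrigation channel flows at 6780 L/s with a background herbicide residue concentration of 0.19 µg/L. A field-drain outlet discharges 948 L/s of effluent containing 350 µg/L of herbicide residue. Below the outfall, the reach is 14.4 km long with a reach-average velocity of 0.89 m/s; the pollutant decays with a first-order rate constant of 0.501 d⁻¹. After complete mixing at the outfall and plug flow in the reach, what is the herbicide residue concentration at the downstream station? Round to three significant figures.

39.2 µg/L

Flow-weighted average: C = (6780·0.1900 + 948.0·350.0) / 7728 = 333100/7728 = 43.10 µg/L.
Travel time t = 14.4·1000 / 0.89 = 16180 s = 4.494 h.
First-order decay: C = 43.10·exp(−k·t) = 43.10·0.9104 = 39.24 µg/L.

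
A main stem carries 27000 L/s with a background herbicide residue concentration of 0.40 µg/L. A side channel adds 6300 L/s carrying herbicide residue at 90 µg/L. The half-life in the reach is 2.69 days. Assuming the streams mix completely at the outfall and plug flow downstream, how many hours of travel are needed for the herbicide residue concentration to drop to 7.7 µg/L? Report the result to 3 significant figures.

Mixed concentration C = ΣQC/ΣQ = (27000·0.4000 + 6300·90.00) / 33300 = 577800/33300 = 17.35 µg/L.
Half-life 2.69 d → k = ln 2 / 2.69 = 0.2577 d⁻¹.
17.35·exp(−k·t) = 7.7 → t = ln(17.35/7.7)/k = 272400 s = 75.67 h.

75.7 h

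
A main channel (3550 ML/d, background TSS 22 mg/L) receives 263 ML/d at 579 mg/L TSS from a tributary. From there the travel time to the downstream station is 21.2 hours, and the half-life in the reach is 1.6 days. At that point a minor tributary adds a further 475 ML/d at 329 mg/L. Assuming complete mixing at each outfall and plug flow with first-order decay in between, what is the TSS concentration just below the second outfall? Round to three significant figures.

73.1 mg/L

Mass balance: C = (3550·22.00 + 263.0·579.0) / 3813 = 230400/3813 = 60.42 mg/L; combined flow 3813 ML/d.
Half-life 1.6 d → k = ln 2 / 1.6 = 0.4332 d⁻¹.
Decay over the reach: 60.42·exp(−kt) = 60.42·0.6820 = 41.21 mg/L.
At the second outfall, C = (3813·41.21 + 475.0·329.0) / (3813 + 475.0) = 73.09 mg/L.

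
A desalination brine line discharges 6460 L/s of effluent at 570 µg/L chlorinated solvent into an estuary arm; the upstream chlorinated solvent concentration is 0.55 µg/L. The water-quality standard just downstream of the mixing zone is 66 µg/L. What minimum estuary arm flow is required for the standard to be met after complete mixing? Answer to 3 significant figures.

49700 L/s

Set C_mix = 66: (Q·0.5500 + 6460·570.0) / (Q + 6460) = 66
→ Q = 6460·(570.0 − 66)/(66 − 0.5500) = 49750 L/s.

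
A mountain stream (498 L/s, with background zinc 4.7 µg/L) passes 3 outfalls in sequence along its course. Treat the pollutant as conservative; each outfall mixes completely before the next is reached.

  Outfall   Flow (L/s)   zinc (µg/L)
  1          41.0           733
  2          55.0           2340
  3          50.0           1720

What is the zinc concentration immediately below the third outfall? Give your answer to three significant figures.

384 µg/L

Outfall 1: combined Q = 539.0 L/s; C = (498.0·4.700 + 41.00·733.0)/539.0 = 60.10 µg/L.
Outfall 2: combined Q = 594.0 L/s; C = (539.0·60.10 + 55.00·2340)/594.0 = 271.2 µg/L.
Outfall 3: combined Q = 644.0 L/s; C = (594.0·271.2 + 50.00·1720)/644.0 = 383.7 µg/L.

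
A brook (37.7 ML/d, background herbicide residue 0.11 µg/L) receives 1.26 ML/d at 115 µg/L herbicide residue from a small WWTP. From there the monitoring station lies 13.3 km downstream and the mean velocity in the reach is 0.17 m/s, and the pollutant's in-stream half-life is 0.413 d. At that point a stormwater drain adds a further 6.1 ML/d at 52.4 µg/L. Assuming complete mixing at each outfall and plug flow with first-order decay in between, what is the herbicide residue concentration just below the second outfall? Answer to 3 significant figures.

Conservation of mass: C = (37.70·0.1100 + 1.260·115.0) / 38.96 = 149.0/38.96 = 3.826 µg/L; combined flow 38.96 ML/d.
Travel time t = 13.3·1000 / 0.17 = 78240 s = 21.73 h.
Half-life 0.413 d → k = ln 2 / 0.413 = 1.678 d⁻¹.
After decay, C = 3.826 × e^(−kt) = 3.826 × 0.2188 = 0.8369 µg/L.
At the second outfall, C = (38.96·0.8369 + 6.100·52.40) / (38.96 + 6.100) = 7.817 µg/L.

7.82 µg/L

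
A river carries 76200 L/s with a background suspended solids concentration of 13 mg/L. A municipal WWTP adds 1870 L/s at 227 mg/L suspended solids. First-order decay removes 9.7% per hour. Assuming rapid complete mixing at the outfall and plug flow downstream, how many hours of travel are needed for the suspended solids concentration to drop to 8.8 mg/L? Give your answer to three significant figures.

7.08 h

After mixing, C = (76200·13.00 + 1870·227.0) / 78070 = 1415000/78070 = 18.13 mg/L.
9.7%/h lost → k = −ln(1 − 0.097) = 0.1020 h⁻¹.
18.13·exp(−k·t) = 8.8 → t = ln(18.13/8.8)/k = 25500 s = 7.082 h.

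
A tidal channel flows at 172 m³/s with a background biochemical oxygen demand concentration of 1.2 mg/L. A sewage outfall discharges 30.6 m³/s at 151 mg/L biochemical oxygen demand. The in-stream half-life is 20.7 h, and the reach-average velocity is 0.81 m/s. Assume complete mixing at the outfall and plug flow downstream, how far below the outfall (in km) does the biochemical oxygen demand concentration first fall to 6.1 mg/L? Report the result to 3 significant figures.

119 km

Flow-weighted average: C = (172.0·1.200 + 30.60·151.0) / 202.6 = 4827/202.6 = 23.83 mg/L.
Half-life 20.7 h → k = ln 2 / 20.7 = 0.03349 h⁻¹ = 0.8036 d⁻¹.
Set 23.83·exp(−k·t) = 6.1 → t = ln(23.83/6.1)/k = 146500 s = 40.69 h.
Distance = v·t = 0.81·146500 = 118600 m = 118.6 km.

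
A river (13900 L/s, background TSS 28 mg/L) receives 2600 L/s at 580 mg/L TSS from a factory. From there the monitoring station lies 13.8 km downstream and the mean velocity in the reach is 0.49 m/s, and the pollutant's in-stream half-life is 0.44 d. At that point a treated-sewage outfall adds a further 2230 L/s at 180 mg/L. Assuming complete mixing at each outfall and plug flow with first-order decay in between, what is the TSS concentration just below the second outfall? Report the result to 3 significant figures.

Mass balance: C = (13900·28.00 + 2600·580.0) / 16500 = 1897000/16500 = 115.0 mg/L; combined flow 16500 L/s.
Travel time t = 13.8·1000 / 0.49 = 28160 s = 7.823 h.
Half-life 0.44 d → k = ln 2 / 0.44 = 1.575 d⁻¹.
After decay, C = 115.0 × e^(−kt) = 115.0 × 0.5984 = 68.80 mg/L.
Second outfall: C = (16500·68.80 + 2230·180.0)/18730 = 82.04 mg/L.

82.0 mg/L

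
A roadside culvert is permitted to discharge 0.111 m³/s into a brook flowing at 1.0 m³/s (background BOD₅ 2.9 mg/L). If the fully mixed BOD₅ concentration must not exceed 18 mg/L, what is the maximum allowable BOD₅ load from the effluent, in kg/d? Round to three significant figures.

1480 kg/d

Mass balance at the limit: 1.000·2.900 + 0.1110·Cₑ = 1.111·18 → Cₑ = 154.0 mg/L.
Load = 0.1110 m³/s × 154.0 g/m³ × 86 400 s/d = 1477 kg/d.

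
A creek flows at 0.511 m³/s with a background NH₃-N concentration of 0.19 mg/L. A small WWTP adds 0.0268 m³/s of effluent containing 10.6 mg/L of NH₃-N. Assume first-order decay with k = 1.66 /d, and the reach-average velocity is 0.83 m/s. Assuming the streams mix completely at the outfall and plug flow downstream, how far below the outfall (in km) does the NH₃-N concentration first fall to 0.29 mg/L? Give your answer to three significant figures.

38.6 km

Flow-weighted average: C = (0.5110·0.1900 + 0.02680·10.60) / 0.5378 = 0.3812/0.5378 = 0.7088 mg/L.
Set 0.7088·exp(−k·t) = 0.29 → t = ln(0.7088/0.29)/k = 46510 s = 12.92 h.
Distance = v·t = 0.83·46510 = 38600 m = 38.60 km.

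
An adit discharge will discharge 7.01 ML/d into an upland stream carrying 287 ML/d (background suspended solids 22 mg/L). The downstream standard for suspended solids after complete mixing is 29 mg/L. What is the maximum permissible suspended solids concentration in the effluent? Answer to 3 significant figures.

At the limit, (Qr·Cr + Qe·Cₑ)/(Qr + Qe) = 29:
Cₑ = (294.0·29 − 287.0·22.00) / 7.010 = 315.6 mg/L.

316 mg/L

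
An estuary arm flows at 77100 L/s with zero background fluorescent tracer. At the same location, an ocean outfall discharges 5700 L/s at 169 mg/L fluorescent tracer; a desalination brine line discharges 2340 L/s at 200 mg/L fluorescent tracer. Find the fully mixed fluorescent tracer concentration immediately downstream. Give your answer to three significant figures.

16.8 mg/L

Mixed concentration C = ΣQC/ΣQ = (77100·0 + 5700·169.0 + 2340·200.0) / 85140 = 1431000/85140 = 16.81 mg/L.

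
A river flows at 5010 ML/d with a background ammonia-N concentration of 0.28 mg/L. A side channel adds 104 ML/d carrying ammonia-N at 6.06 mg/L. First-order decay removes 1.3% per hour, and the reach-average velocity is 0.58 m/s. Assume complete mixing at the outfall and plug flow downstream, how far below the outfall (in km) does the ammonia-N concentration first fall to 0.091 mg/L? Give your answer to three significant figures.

235 km

After mixing, C = (5010·0.2800 + 104.0·6.060) / 5114 = 2033/5114 = 0.3975 mg/L.
1.3%/h lost → k = −ln(1 − 0.013) = 0.01309 h⁻¹.
Set 0.3975·exp(−k·t) = 0.091 → t = ln(0.3975/0.091)/k = 405600 s = 112.7 h.
Distance = v·t = 0.58·405600 = 235300 m = 235.3 km.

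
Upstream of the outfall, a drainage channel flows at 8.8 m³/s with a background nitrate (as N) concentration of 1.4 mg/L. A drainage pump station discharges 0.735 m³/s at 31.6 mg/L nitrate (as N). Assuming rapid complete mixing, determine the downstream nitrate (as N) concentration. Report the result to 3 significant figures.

3.73 mg/L

Mass balance: C = (8.800·1.400 + 0.7350·31.60) / 9.535 = 35.55/9.535 = 3.728 mg/L.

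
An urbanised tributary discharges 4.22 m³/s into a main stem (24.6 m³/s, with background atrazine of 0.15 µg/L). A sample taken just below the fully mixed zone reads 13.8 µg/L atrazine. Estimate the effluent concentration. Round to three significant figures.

Mass balance: 24.60·0.1500 + 4.220·Cₑ = 28.82·13.80
→ Cₑ = (28.82·13.80 − 24.60·0.1500) / 4.220 = 93.37 µg/L.

93.4 µg/L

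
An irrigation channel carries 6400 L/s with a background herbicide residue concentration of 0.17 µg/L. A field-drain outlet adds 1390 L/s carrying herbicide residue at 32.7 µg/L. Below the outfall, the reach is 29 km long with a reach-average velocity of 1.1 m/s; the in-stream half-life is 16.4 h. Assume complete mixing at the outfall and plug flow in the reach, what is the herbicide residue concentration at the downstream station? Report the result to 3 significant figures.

Mass balance: C = (6400·0.1700 + 1390·32.70) / 7790 = 46540/7790 = 5.974 µg/L.
Travel time t = 29·1000 / 1.1 = 26360 s = 7.323 h.
Half-life 16.4 h → k = ln 2 / 16.4 = 0.04227 h⁻¹ = 1.014 d⁻¹.
After decay, C = 5.974 × e^(−kt) = 5.974 × 0.7338 = 4.384 µg/L.

4.38 µg/L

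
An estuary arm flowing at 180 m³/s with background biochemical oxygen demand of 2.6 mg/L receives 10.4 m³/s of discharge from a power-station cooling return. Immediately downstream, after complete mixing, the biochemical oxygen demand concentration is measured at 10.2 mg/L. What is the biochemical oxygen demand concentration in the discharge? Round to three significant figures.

142 mg/L

Mass balance: 180.0·2.600 + 10.40·Cₑ = 190.4·10.20
→ Cₑ = (190.4·10.20 − 180.0·2.600) / 10.40 = 141.7 mg/L.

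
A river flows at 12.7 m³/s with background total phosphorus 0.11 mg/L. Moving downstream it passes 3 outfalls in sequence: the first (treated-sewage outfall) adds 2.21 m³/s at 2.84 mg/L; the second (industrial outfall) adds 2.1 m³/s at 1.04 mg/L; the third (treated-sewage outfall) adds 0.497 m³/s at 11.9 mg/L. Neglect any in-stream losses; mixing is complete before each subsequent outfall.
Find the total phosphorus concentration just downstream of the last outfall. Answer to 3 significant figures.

0.901 mg/L

Below outfall 1: Q → 14.91 m³/s, C = (12.70·0.1100 + 2.210·2.840)/14.91 = 0.5146 mg/L.
Below outfall 2: Q → 17.01 m³/s, C = (14.91·0.5146 + 2.100·1.040)/17.01 = 0.5795 mg/L.
Below outfall 3: Q → 17.51 m³/s, C = (17.01·0.5795 + 0.4970·11.90)/17.51 = 0.9009 mg/L.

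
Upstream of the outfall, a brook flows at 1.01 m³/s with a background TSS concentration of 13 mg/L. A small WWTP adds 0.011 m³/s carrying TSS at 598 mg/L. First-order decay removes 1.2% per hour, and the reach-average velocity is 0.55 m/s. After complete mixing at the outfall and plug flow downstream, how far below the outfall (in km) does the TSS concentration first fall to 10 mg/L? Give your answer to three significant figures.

After mixing, C = (1.010·13.00 + 0.01100·598.0) / 1.021 = 19.71/1.021 = 19.30 mg/L.
1.2%/h lost → k = −ln(1 − 0.012) = 0.01207 h⁻¹.
Set 19.30·exp(−k·t) = 10 → t = ln(19.30/10)/k = 196100 s = 54.48 h.
Distance = v·t = 0.55·196100 = 107900 m = 107.9 km.

108 km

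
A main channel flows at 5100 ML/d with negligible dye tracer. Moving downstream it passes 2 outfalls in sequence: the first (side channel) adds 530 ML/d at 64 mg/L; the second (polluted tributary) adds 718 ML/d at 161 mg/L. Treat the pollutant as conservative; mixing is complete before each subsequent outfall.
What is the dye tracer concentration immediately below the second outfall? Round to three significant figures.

23.6 mg/L

After outfall 1: Q = 5100 + 530.0 = 5630 ML/d; C = (5100·0 + 530.0·64.00)/5630 = 6.025 mg/L.
After outfall 2: Q = 5630 + 718.0 = 6348 ML/d; C = (5630·6.025 + 718.0·161.0)/6348 = 23.55 mg/L.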